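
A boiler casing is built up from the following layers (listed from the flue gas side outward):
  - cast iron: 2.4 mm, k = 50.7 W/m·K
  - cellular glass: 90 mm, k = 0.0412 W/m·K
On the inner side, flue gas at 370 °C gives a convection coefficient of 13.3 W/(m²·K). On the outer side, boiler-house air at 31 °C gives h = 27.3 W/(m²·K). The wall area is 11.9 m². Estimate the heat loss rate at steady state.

Using the resistance-network approach (series):
R_inner film = 1/(h_i·A) = 1/(13.3×11.9) = 0.006318 K/W
R_cast iron = L/(kA) = 0.0024/(50.7×11.9) = 3.978×10^-6 K/W
R_cellular glass = L/(kA) = 0.09/(0.0412×11.9) = 0.1836 K/W
R_outer film = 1/(h_o·A) = 1/(27.3×11.9) = 0.003078 K/W
R_total = 0.193 K/W
Q = ΔT / R_total = 339 / 0.193

Q ≈ 1760 W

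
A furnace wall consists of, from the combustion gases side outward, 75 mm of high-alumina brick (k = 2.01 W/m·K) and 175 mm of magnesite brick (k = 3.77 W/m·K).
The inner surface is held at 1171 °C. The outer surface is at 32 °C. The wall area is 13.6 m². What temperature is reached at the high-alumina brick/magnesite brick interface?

Thermal resistances in series:
R_high-alumina brick = L/(kA) = 0.075/(2.01×13.6) = 0.002744 K/W
R_magnesite brick = L/(kA) = 0.175/(3.77×13.6) = 0.003413 K/W
R_total = 0.006157 K/W;  Q = ΔT/R_total = 1139/0.006157 = 185000 W
T_interface = T_inner − Q·ΣR(inner→interface) = 1171 − 185000×0.002744

T ≈ 663 °C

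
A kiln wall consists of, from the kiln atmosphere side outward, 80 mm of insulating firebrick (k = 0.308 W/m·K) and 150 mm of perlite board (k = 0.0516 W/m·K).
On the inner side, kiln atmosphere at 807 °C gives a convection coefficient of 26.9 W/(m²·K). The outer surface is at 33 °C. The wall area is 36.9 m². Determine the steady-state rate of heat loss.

Q ≈ 8910 W

Thermal resistances in series:
R_inner film = 1/(h_i·A) = 1/(26.9×36.9) = 0.001007 K/W
R_insulating firebrick = L/(kA) = 0.08/(0.308×36.9) = 0.007039 K/W
R_perlite board = L/(kA) = 0.15/(0.0516×36.9) = 0.07878 K/W
R_total = 0.08683 K/W
Q = ΔT / R_total = 774 / 0.08683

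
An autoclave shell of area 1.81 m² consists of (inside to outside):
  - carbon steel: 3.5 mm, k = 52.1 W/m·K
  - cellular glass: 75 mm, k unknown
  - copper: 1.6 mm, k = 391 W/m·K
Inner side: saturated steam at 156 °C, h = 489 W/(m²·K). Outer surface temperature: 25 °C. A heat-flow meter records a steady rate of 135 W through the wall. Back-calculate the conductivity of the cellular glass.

k ≈ 0.0428 W/(m·K)

Thermal resistances in series:
R_inner film = 1/(h_i·A) = 1/(489×1.81) = 0.00113 K/W
R_carbon steel = L/(kA) = 0.0035/(52.1×1.81) = 3.712×10^-5 K/W
R_copper = L/(kA) = 0.0016/(391×1.81) = 2.261×10^-6 K/W
Sum of known resistances R_other = 0.001169 K/W
Total R = ΔT/Q = 131/135 = 0.9704 K/W
R_cellular glass = R_total − R_other = 0.9692 K/W
k = L/(R·A) = 0.075/(0.9692×1.81)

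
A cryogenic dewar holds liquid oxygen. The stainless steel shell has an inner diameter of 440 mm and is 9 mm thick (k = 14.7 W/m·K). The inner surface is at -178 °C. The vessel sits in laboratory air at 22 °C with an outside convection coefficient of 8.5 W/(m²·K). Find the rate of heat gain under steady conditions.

For a spherical shell R = (1/r₁ − 1/r₂)/(4πk); film R = 1/(h·4πr²). In series:
R_stainless steel shell = (1/0.22 − 1/0.229)/(4π×14.7) = 9.671×10^-4 K/W
R_outer film = 1/(h·4πr_o²) = 1/(8.5×4π×0.229²) = 0.1785 K/W
R_total = 0.1795 K/W
Q = ΔT/R_total = 200/0.1795

Q ≈ 1110 W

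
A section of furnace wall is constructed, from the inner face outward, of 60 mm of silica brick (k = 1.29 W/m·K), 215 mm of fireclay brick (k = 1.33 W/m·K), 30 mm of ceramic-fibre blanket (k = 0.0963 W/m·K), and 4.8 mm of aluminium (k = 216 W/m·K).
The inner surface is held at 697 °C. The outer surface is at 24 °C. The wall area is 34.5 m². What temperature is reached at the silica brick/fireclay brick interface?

T ≈ 637 °C

Using the resistance-network approach (series):
R_silica brick = L/(kA) = 0.06/(1.29×34.5) = 0.001348 K/W
R_fireclay brick = L/(kA) = 0.215/(1.33×34.5) = 0.004686 K/W
R_ceramic-fibre blanket = L/(kA) = 0.03/(0.0963×34.5) = 0.00903 K/W
R_aluminium = L/(kA) = 0.0048/(216×34.5) = 6.441×10^-7 K/W
R_total = 0.01506 K/W;  Q = ΔT/R_total = 673/0.01506 = 44680 W
T_interface = T_inner − Q·ΣR(inner→interface) = 697 − 44700×0.001348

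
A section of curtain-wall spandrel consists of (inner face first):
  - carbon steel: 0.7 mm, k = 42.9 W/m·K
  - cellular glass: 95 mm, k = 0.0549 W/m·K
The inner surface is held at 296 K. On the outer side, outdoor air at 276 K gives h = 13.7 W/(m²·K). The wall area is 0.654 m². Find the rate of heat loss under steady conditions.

Q ≈ 7.25 W

Using the resistance-network approach (series):
R_carbon steel = L/(kA) = 0.0007/(42.9×0.654) = 2.495×10^-5 K/W
R_cellular glass = L/(kA) = 0.095/(0.0549×0.654) = 2.646 K/W
R_outer film = 1/(h_o·A) = 1/(13.7×0.654) = 0.1116 K/W
R_total = 2.758 K/W
Q = ΔT / R_total = 20 / 2.758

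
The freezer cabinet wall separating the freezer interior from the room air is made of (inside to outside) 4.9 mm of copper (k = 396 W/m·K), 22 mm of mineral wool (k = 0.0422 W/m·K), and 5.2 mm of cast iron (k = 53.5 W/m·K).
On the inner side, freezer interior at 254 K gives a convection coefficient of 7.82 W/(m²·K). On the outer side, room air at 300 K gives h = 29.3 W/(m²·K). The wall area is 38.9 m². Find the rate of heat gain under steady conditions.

Series thermal resistances:
R_inner film = 1/(h_i·A) = 1/(7.82×38.9) = 0.003287 K/W
R_copper = L/(kA) = 0.0049/(396×38.9) = 3.181×10^-7 K/W
R_mineral wool = L/(kA) = 0.022/(0.0422×38.9) = 0.0134 K/W
R_cast iron = L/(kA) = 0.0052/(53.5×38.9) = 2.499×10^-6 K/W
R_outer film = 1/(h_o·A) = 1/(29.3×38.9) = 8.774×10^-4 K/W
R_total = 0.01757 K/W
Q = ΔT / R_total = 46 / 0.01757

Q ≈ 2620 W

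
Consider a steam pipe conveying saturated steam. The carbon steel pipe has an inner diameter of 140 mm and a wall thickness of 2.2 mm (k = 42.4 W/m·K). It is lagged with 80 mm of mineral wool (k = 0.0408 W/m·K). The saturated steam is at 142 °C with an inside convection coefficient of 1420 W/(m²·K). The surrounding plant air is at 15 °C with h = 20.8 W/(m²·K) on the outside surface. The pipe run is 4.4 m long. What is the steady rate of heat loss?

Radial resistances (cylindrical: R_cond = ln(r_o/r_i)/(2πkL), R_conv = 1/(h·2πrL)):
R_inner film = 1/(h_i·2πr₁L) = 1/(1420×2π×0.07×4.4) = 3.639×10^-4 K/W
R_carbon steel pipe wall = ln(72.2/70)/(2π×42.4×4.4) = 2.64×10^-5 K/W
R_mineral wool = ln(152.2/72.2)/(2π×0.0408×4.4) = 0.6612 K/W
R_outer film = 1/(h_o·2πr_oL) = 1/(20.8×2π×0.1522×4.4) = 0.01143 K/W
R_total = 0.673 K/W
Q = ΔT/R_total = 127/0.673

Q ≈ 189 W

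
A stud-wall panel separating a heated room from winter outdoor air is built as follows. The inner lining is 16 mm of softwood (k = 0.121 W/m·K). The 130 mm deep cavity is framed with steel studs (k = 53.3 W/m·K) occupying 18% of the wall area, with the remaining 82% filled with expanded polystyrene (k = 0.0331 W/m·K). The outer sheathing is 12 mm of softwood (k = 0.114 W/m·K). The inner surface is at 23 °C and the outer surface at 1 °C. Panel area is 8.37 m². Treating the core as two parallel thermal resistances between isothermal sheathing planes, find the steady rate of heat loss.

Sheathing layers in series; stud and cavity paths in parallel between them.
R_inner = 0.016/(0.121×8.37) = 0.0158 K/W
R_stud  = 0.13/(53.3×0.18×8.37) = 0.001619 K/W
R_cav   = 0.13/(0.0331×0.82×8.37) = 0.5722 K/W
1/R_core = 1/R_stud + 1/R_cav → R_core = 0.001614 K/W
R_outer = 0.012/(0.114×8.37) = 0.01258 K/W
R_total = 0.02999 K/W
Q = ΔT/R_total = 22/0.02999

Q ≈ 734 W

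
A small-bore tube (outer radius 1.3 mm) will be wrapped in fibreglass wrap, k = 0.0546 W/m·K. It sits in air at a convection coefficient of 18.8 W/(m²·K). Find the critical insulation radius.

r_cr ≈ 2.9 mm

For a cylinder r_cr = k/h = 0.0546/18.8
r_cr = 2.9 mm; since the bare radius (1.3 mm) is below r_cr, adding a thin layer of insulation will *increase* heat loss.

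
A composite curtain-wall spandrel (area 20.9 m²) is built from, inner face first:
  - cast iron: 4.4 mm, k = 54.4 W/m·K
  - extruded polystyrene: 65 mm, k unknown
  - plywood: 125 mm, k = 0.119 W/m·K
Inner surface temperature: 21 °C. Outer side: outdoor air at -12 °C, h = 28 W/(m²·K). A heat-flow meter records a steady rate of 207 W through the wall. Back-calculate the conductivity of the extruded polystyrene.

Model the wall as resistances in series:
R_cast iron = L/(kA) = 0.0044/(54.4×20.9) = 3.87×10^-6 K/W
R_plywood = L/(kA) = 0.125/(0.119×20.9) = 0.05026 K/W
R_outer film = 1/(h_o·A) = 1/(28×20.9) = 0.001709 K/W
Sum of known resistances R_other = 0.05197 K/W
Total R = ΔT/Q = 33/207 = 0.1594 K/W
R_extruded polystyrene = R_total − R_other = 0.1074 K/W
k = L/(R·A) = 0.065/(0.1074×20.9)

k ≈ 0.0289 W/(m·K)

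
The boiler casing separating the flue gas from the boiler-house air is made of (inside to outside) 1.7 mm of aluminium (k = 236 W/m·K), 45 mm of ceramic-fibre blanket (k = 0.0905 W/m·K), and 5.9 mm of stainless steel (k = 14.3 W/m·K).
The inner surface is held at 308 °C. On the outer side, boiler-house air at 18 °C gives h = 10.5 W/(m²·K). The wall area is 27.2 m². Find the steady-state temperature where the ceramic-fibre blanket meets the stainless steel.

Series thermal resistances:
R_aluminium = L/(kA) = 0.0017/(236×27.2) = 2.648×10^-7 K/W
R_ceramic-fibre blanket = L/(kA) = 0.045/(0.0905×27.2) = 0.01828 K/W
R_stainless steel = L/(kA) = 0.0059/(14.3×27.2) = 1.517×10^-5 K/W
R_outer film = 1/(h_o·A) = 1/(10.5×27.2) = 0.003501 K/W
R_total = 0.0218 K/W;  Q = ΔT/R_total = 290/0.0218 = 13300 W
T_interface = T_inner − Q·ΣR(inner→interface) = 308 − 13300×0.01828

T ≈ 64.8 °C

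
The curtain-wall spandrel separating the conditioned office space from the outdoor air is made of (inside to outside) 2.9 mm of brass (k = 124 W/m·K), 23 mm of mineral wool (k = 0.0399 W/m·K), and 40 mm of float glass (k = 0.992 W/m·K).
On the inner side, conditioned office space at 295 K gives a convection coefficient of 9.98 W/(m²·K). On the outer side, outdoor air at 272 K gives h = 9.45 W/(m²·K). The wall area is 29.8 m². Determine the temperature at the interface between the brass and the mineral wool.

Thermal resistances in series:
R_inner film = 1/(h_i·A) = 1/(9.98×29.8) = 0.003362 K/W
R_brass = L/(kA) = 0.0029/(124×29.8) = 7.848×10^-7 K/W
R_mineral wool = L/(kA) = 0.023/(0.0399×29.8) = 0.01934 K/W
R_float glass = L/(kA) = 0.04/(0.992×29.8) = 0.001353 K/W
R_outer film = 1/(h_o·A) = 1/(9.45×29.8) = 0.003551 K/W
R_total = 0.02761 K/W;  Q = ΔT/R_total = 23/0.02761 = 833 W
T_interface = T_inner − Q·ΣR(inner→interface) = 295 − 833×0.003363

T ≈ 292 K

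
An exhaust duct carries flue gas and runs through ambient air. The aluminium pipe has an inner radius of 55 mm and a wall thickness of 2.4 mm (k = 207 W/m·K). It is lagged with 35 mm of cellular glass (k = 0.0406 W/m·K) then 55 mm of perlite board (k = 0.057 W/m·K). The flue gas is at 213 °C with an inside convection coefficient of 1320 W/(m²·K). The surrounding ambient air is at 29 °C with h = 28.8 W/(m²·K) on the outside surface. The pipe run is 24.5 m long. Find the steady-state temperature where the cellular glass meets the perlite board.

T ≈ 106 °C

For a radial system each layer contributes R = ln(r_out/r_in)/(2πkL); films add R = 1/(hA).
R_inner film = 1/(h_i·2πr₁L) = 1/(1320×2π×0.055×24.5) = 8.948×10^-5 K/W
R_aluminium pipe wall = ln(57.4/55)/(2π×207×24.5) = 1.34×10^-6 K/W
R_cellular glass = ln(92.4/57.4)/(2π×0.0406×24.5) = 0.07617 K/W
R_perlite board = ln(147.4/92.4)/(2π×0.057×24.5) = 0.05323 K/W
R_outer film = 1/(h_o·2πr_oL) = 1/(28.8×2π×0.1474×24.5) = 0.00153 K/W
R_total = 0.131 K/W
Q = ΔT/R_total = 184/0.131
Q = 1400 W
T_interface = T_inner − Q·ΣR(inner→interface) = 213 − 1400×0.07627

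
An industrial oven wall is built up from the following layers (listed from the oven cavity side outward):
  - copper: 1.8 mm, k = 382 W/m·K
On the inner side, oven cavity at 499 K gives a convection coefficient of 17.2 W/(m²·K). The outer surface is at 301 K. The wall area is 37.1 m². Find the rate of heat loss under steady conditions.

Q ≈ 126000 W

Series thermal resistances:
R_inner film = 1/(h_i·A) = 1/(17.2×37.1) = 0.001567 K/W
R_copper = L/(kA) = 0.0018/(382×37.1) = 1.27×10^-7 K/W
R_total = 0.001567 K/W
Q = ΔT / R_total = 198 / 0.001567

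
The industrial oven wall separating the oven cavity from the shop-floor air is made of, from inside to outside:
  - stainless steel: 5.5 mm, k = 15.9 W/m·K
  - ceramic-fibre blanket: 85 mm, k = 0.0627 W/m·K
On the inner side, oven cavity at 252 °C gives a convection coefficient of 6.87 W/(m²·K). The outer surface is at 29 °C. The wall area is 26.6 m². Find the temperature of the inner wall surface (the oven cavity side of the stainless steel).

Series thermal resistances:
R_inner film = 1/(h_i·A) = 1/(6.87×26.6) = 0.005472 K/W
R_stainless steel = L/(kA) = 0.0055/(15.9×26.6) = 1.3×10^-5 K/W
R_ceramic-fibre blanket = L/(kA) = 0.085/(0.0627×26.6) = 0.05096 K/W
R_total = 0.05645 K/W;  Q = ΔT/R_total = 223/0.05645 = 3950 W
T_interface = T_inner − Q·ΣR(inner→interface) = 252 − 3950×0.005472

T ≈ 230 °C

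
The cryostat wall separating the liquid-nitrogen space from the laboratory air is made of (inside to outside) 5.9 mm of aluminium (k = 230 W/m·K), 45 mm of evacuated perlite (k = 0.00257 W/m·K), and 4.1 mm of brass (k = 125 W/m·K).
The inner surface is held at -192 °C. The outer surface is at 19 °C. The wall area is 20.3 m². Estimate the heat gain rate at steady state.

Treating each layer as a thermal resistance in series:
R_aluminium = L/(kA) = 0.0059/(230×20.3) = 1.264×10^-6 K/W
R_evacuated perlite = L/(kA) = 0.045/(0.00257×20.3) = 0.8625 K/W
R_brass = L/(kA) = 0.0041/(125×20.3) = 1.616×10^-6 K/W
R_total = 0.8626 K/W
Q = ΔT / R_total = 211 / 0.8626

Q ≈ 245 W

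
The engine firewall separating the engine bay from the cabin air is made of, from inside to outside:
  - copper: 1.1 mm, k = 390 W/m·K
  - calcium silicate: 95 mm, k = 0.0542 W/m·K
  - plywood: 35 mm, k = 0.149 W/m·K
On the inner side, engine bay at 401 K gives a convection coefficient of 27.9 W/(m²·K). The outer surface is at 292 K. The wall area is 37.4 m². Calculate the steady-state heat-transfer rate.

Q ≈ 2010 W

Series thermal resistances:
R_inner film = 1/(h_i·A) = 1/(27.9×37.4) = 9.584×10^-4 K/W
R_copper = L/(kA) = 0.0011/(390×37.4) = 7.541×10^-8 K/W
R_calcium silicate = L/(kA) = 0.095/(0.0542×37.4) = 0.04687 K/W
R_plywood = L/(kA) = 0.035/(0.149×37.4) = 0.006281 K/W
R_total = 0.0541 K/W
Q = ΔT / R_total = 109 / 0.0541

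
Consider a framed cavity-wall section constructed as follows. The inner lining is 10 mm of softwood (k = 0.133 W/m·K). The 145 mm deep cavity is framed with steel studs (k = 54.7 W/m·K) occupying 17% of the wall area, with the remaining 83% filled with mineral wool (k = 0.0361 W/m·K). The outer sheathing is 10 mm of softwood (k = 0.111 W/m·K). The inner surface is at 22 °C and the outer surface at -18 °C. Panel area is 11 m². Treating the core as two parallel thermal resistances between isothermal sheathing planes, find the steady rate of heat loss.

Q ≈ 2430 W

Sheathing layers in series; stud and cavity paths in parallel between them.
R_inner = 0.01/(0.133×11) = 0.006835 K/W
R_stud  = 0.145/(54.7×0.17×11) = 0.001418 K/W
R_cav   = 0.145/(0.0361×0.83×11) = 0.4399 K/W
1/R_core = 1/R_stud + 1/R_cav → R_core = 0.001413 K/W
R_outer = 0.01/(0.111×11) = 0.00819 K/W
R_total = 0.01644 K/W
Q = ΔT/R_total = 40/0.01644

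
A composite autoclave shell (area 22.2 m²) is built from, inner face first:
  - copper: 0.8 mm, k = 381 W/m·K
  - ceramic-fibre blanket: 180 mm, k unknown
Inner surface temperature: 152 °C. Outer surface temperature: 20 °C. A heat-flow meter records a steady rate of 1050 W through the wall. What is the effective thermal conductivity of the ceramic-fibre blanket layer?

k ≈ 0.0645 W/(m·K)

Treating each layer as a thermal resistance in series:
R_copper = L/(kA) = 0.0008/(381×22.2) = 9.458×10^-8 K/W
Sum of known resistances R_other = 9.458×10^-8 K/W
Total R = ΔT/Q = 132/1050 = 0.1257 K/W
R_ceramic-fibre blanket = R_total − R_other = 0.1257 K/W
k = L/(R·A) = 0.18/(0.1257×22.2)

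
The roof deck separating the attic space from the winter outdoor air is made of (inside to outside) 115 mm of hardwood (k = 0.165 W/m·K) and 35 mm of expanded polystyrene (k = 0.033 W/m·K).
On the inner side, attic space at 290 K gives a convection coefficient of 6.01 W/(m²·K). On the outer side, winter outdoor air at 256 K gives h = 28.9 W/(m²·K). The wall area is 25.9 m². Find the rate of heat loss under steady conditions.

Treating each layer as a thermal resistance in series:
R_inner film = 1/(h_i·A) = 1/(6.01×25.9) = 0.006424 K/W
R_hardwood = L/(kA) = 0.115/(0.165×25.9) = 0.02691 K/W
R_expanded polystyrene = L/(kA) = 0.035/(0.033×25.9) = 0.04095 K/W
R_outer film = 1/(h_o·A) = 1/(28.9×25.9) = 0.001336 K/W
R_total = 0.07562 K/W
Q = ΔT / R_total = 34 / 0.07562

Q ≈ 450 W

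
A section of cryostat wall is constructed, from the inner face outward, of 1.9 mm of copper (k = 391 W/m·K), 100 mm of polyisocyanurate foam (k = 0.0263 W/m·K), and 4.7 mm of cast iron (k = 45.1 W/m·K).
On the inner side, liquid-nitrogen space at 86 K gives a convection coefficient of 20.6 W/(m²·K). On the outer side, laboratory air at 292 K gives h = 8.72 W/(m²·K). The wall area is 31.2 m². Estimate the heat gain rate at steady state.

Series thermal resistances:
R_inner film = 1/(h_i·A) = 1/(20.6×31.2) = 0.001556 K/W
R_copper = L/(kA) = 0.0019/(391×31.2) = 1.557×10^-7 K/W
R_polyisocyanurate foam = L/(kA) = 0.1/(0.0263×31.2) = 0.1219 K/W
R_cast iron = L/(kA) = 0.0047/(45.1×31.2) = 3.34×10^-6 K/W
R_outer film = 1/(h_o·A) = 1/(8.72×31.2) = 0.003676 K/W
R_total = 0.1271 K/W
Q = ΔT / R_total = 206 / 0.1271

Q ≈ 1620 W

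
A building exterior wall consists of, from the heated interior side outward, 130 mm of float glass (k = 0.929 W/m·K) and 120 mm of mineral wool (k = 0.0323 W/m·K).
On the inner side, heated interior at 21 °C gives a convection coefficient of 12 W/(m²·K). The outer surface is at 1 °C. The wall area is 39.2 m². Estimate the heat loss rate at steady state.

Treating each layer as a thermal resistance in series:
R_inner film = 1/(h_i·A) = 1/(12×39.2) = 0.002126 K/W
R_float glass = L/(kA) = 0.13/(0.929×39.2) = 0.00357 K/W
R_mineral wool = L/(kA) = 0.12/(0.0323×39.2) = 0.09477 K/W
R_total = 0.1005 K/W
Q = ΔT / R_total = 20 / 0.1005

Q ≈ 199 W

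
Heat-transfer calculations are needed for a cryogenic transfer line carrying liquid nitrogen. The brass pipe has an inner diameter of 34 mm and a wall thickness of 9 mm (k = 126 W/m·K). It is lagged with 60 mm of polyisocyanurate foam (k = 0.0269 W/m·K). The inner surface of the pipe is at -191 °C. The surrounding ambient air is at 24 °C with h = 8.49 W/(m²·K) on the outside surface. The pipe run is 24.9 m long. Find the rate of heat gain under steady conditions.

Q ≈ 734 W

Cylindrical conduction, so R = ln(r₂/r₁)/(2πkL) per layer, in series:
R_brass pipe wall = ln(26/17)/(2π×126×24.9) = 2.155×10^-5 K/W
R_polyisocyanurate foam = ln(86/26)/(2π×0.0269×24.9) = 0.2842 K/W
R_outer film = 1/(h_o·2πr_oL) = 1/(8.49×2π×0.086×24.9) = 0.008754 K/W
R_total = 0.293 K/W
Q = ΔT/R_total = 215/0.293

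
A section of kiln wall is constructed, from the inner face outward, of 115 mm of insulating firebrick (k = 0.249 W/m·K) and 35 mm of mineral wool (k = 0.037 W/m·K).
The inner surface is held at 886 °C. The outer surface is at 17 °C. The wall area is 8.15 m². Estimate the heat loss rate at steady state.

Model the wall as resistances in series:
R_insulating firebrick = L/(kA) = 0.115/(0.249×8.15) = 0.05667 K/W
R_mineral wool = L/(kA) = 0.035/(0.037×8.15) = 0.1161 K/W
R_total = 0.1727 K/W
Q = ΔT / R_total = 869 / 0.1727

Q ≈ 5030 W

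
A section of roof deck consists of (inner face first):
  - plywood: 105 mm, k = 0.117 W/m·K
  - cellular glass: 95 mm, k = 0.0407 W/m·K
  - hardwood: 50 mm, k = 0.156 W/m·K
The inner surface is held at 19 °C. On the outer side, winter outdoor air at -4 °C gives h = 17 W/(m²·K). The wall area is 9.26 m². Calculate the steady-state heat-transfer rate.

Model the wall as resistances in series:
R_plywood = L/(kA) = 0.105/(0.117×9.26) = 0.09692 K/W
R_cellular glass = L/(kA) = 0.095/(0.0407×9.26) = 0.2521 K/W
R_hardwood = L/(kA) = 0.05/(0.156×9.26) = 0.03461 K/W
R_outer film = 1/(h_o·A) = 1/(17×9.26) = 0.006352 K/W
R_total = 0.3899 K/W
Q = ΔT / R_total = 23 / 0.3899

Q ≈ 59 W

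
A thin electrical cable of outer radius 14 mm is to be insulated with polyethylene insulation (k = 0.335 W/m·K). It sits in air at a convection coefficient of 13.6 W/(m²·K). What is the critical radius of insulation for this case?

For a cylinder r_cr = k/h = 0.335/13.6
r_cr = 24.6 mm; since the bare radius (14 mm) is below r_cr, adding a thin layer of insulation will *increase* heat loss.

r_cr ≈ 24.6 mm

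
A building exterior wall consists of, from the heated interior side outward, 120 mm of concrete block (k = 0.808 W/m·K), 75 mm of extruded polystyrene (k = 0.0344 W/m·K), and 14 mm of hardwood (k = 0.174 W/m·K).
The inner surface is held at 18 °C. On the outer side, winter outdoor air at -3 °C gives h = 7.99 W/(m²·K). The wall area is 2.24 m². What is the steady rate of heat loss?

Thermal resistances in series:
R_concrete block = L/(kA) = 0.12/(0.808×2.24) = 0.0663 K/W
R_extruded polystyrene = L/(kA) = 0.075/(0.0344×2.24) = 0.9733 K/W
R_hardwood = L/(kA) = 0.014/(0.174×2.24) = 0.03592 K/W
R_outer film = 1/(h_o·A) = 1/(7.99×2.24) = 0.05587 K/W
R_total = 1.131 K/W
Q = ΔT / R_total = 21 / 1.131

Q ≈ 18.6 W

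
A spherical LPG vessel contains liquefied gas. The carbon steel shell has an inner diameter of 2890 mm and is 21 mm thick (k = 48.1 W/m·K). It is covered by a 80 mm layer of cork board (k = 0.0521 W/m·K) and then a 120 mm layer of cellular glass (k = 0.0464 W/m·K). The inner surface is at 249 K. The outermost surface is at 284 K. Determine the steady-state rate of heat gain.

Each spherical layer contributes R = (1/r_i − 1/r_o)/(4πk):
R_carbon steel shell = (1/1.445 − 1/1.466)/(4π×48.1) = 1.64×10^-5 K/W
R_cork board = (1/1.466 − 1/1.546)/(4π×0.0521) = 0.05391 K/W
R_cellular glass = (1/1.546 − 1/1.666)/(4π×0.0464) = 0.0799 K/W
R_total = 0.1338 K/W
Q = ΔT/R_total = 35/0.1338

Q ≈ 262 W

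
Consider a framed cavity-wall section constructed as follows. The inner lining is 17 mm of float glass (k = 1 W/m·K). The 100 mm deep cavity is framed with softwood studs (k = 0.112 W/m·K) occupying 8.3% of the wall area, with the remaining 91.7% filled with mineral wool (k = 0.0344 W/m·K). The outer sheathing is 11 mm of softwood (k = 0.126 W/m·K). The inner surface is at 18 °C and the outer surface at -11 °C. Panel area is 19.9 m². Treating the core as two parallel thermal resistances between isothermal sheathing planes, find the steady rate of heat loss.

Q ≈ 226 W

Sheathing layers in series; stud and cavity paths in parallel between them.
R_inner = 0.017/(1×19.9) = 8.543×10^-4 K/W
R_stud  = 0.1/(0.112×0.083×19.9) = 0.5406 K/W
R_cav   = 0.1/(0.0344×0.917×19.9) = 0.1593 K/W
1/R_core = 1/R_stud + 1/R_cav → R_core = 0.123 K/W
R_outer = 0.011/(0.126×19.9) = 0.004387 K/W
R_total = 0.1283 K/W
Q = ΔT/R_total = 29/0.1283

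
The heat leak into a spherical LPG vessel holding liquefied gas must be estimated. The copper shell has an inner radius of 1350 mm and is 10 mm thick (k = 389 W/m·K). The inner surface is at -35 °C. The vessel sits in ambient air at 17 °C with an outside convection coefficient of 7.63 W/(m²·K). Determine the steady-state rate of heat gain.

Q ≈ 9220 W

Radial (spherical) resistances in series:
R_copper shell = (1/1.35 − 1/1.36)/(4π×389) = 1.114×10^-6 K/W
R_outer film = 1/(h·4πr_o²) = 1/(7.63×4π×1.36²) = 0.005639 K/W
R_total = 0.00564 K/W
Q = ΔT/R_total = 52/0.00564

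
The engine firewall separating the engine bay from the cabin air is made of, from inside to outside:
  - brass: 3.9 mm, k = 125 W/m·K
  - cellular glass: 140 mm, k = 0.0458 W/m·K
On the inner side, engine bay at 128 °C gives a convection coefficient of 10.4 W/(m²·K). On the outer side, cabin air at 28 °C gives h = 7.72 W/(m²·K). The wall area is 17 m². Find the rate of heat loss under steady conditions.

Treating each layer as a thermal resistance in series:
R_inner film = 1/(h_i·A) = 1/(10.4×17) = 0.005656 K/W
R_brass = L/(kA) = 0.0039/(125×17) = 1.835×10^-6 K/W
R_cellular glass = L/(kA) = 0.14/(0.0458×17) = 0.1798 K/W
R_outer film = 1/(h_o·A) = 1/(7.72×17) = 0.00762 K/W
R_total = 0.1931 K/W
Q = ΔT / R_total = 100 / 0.1931

Q ≈ 518 W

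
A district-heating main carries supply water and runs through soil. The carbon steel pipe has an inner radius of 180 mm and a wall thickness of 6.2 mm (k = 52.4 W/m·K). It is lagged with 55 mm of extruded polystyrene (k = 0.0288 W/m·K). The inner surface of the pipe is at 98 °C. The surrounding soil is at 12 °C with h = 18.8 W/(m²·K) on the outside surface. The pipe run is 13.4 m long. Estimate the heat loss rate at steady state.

Per-layer cylindrical resistances, series-summed:
R_carbon steel pipe wall = ln(186.2/180)/(2π×52.4×13.4) = 7.676×10^-6 K/W
R_extruded polystyrene = ln(241.2/186.2)/(2π×0.0288×13.4) = 0.1067 K/W
R_outer film = 1/(h_o·2πr_oL) = 1/(18.8×2π×0.2412×13.4) = 0.002619 K/W
R_total = 0.1094 K/W
Q = ΔT/R_total = 86/0.1094

Q ≈ 786 W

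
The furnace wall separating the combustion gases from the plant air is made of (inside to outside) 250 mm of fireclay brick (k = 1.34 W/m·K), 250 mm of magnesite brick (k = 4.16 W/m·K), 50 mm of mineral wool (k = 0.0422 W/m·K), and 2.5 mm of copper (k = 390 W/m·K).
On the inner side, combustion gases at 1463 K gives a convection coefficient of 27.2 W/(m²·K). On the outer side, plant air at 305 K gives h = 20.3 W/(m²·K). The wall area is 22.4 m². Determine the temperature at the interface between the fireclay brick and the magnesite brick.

Model the wall as resistances in series:
R_inner film = 1/(h_i·A) = 1/(27.2×22.4) = 0.001641 K/W
R_fireclay brick = L/(kA) = 0.25/(1.34×22.4) = 0.008329 K/W
R_magnesite brick = L/(kA) = 0.25/(4.16×22.4) = 0.002683 K/W
R_mineral wool = L/(kA) = 0.05/(0.0422×22.4) = 0.05289 K/W
R_copper = L/(kA) = 0.0025/(390×22.4) = 2.862×10^-7 K/W
R_outer film = 1/(h_o·A) = 1/(20.3×22.4) = 0.002199 K/W
R_total = 0.06775 K/W;  Q = ΔT/R_total = 1158/0.06775 = 17090 W
T_interface = T_inner − Q·ΣR(inner→interface) = 1463 − 17100×0.00997

T ≈ 1290 K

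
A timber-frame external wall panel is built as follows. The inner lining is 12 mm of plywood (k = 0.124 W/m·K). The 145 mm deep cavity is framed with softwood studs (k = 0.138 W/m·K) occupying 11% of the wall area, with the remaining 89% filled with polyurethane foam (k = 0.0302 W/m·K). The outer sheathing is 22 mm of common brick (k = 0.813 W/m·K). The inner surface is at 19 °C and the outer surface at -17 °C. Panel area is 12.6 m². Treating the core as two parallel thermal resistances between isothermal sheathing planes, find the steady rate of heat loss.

Sheathing layers in series; stud and cavity paths in parallel between them.
R_inner = 0.012/(0.124×12.6) = 0.00768 K/W
R_stud  = 0.145/(0.138×0.11×12.6) = 0.7581 K/W
R_cav   = 0.145/(0.0302×0.89×12.6) = 0.4282 K/W
1/R_core = 1/R_stud + 1/R_cav → R_core = 0.2736 K/W
R_outer = 0.022/(0.813×12.6) = 0.002148 K/W
R_total = 0.2834 K/W
Q = ΔT/R_total = 36/0.2834

Q ≈ 127 W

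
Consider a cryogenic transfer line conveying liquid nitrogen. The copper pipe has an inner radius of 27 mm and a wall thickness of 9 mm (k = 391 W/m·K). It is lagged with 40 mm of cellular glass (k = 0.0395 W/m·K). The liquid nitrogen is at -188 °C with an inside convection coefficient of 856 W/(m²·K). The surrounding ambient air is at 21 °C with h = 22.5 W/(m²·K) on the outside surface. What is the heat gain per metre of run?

q′ ≈ 67.2 W/m

For a radial system each layer contributes R = ln(r_out/r_in)/(2πkL); films add R = 1/(hA).
R_inner film = 1/(h_i·2πr₁L) = 1/(856×2π×0.027×1) = 0.006886 K/W
R_copper pipe wall = ln(36/27)/(2π×391×1) = 1.171×10^-4 K/W
R_cellular glass = ln(76/36)/(2π×0.0395×1) = 3.011 K/W
R_outer film = 1/(h_o·2πr_oL) = 1/(22.5×2π×0.076×1) = 0.09307 K/W
R_total = 3.111 K/W
Q = ΔT/R_total = 209/3.111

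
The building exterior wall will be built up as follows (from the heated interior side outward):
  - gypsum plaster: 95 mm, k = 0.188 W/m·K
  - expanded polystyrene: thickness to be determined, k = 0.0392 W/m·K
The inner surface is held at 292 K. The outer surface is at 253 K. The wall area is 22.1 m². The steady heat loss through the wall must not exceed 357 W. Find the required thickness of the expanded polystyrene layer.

Treating each layer as a thermal resistance in series:
R_gypsum plaster = L/(kA) = 0.095/(0.188×22.1) = 0.02287 K/W
Sum of the known resistances R_other = 0.02287 K/W
Required total resistance R_tot = ΔT/Q_allow = 39/357 = 0.1092 K/W
R_expanded polystyrene = R_tot − R_other = 0.08638 K/W
L = R·k·A = 0.08638×0.0392×22.1

L ≈ 74.8 mm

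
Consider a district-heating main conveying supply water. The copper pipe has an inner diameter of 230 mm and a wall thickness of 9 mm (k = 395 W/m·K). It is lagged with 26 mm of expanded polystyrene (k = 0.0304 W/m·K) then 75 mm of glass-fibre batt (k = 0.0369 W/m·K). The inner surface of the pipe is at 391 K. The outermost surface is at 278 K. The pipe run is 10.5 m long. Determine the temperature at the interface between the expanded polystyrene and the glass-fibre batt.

Per-layer cylindrical resistances, series-summed:
R_copper pipe wall = ln(124/115)/(2π×395×10.5) = 2.891×10^-6 K/W
R_expanded polystyrene = ln(150/124)/(2π×0.0304×10.5) = 0.09491 K/W
R_glass-fibre batt = ln(225/150)/(2π×0.0369×10.5) = 0.1666 K/W
R_total = 0.2615 K/W
Q = ΔT/R_total = 113/0.2615
Q = 432 W
T_interface = T_inner − Q·ΣR(inner→interface) = 391 − 432×0.09491

T ≈ 350 K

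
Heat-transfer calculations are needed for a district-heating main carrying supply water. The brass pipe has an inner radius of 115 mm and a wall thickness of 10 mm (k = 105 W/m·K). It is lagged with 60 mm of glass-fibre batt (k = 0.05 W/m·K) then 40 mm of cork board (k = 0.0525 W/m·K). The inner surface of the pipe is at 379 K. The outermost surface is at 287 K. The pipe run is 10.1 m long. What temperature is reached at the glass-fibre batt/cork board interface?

T ≈ 317 K

Treating each annulus and film as a series resistance:
R_brass pipe wall = ln(125/115)/(2π×105×10.1) = 1.251×10^-5 K/W
R_glass-fibre batt = ln(185/125)/(2π×0.05×10.1) = 0.1236 K/W
R_cork board = ln(225/185)/(2π×0.0525×10.1) = 0.05875 K/W
R_total = 0.1823 K/W
Q = ΔT/R_total = 92/0.1823
Q = 505 W
T_interface = T_inner − Q·ΣR(inner→interface) = 379 − 505×0.1236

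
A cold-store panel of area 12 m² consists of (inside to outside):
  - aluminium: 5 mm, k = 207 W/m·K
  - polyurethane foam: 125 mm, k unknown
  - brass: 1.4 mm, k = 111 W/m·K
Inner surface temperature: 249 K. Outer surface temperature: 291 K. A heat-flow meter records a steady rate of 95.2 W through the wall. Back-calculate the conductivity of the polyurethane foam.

Series thermal resistances:
R_aluminium = L/(kA) = 0.005/(207×12) = 2.013×10^-6 K/W
R_brass = L/(kA) = 0.0014/(111×12) = 1.051×10^-6 K/W
Sum of known resistances R_other = 3.064×10^-6 K/W
Total R = ΔT/Q = 42/95.2 = 0.4412 K/W
R_polyurethane foam = R_total − R_other = 0.4412 K/W
k = L/(R·A) = 0.125/(0.4412×12)

k ≈ 0.0236 W/(m·K)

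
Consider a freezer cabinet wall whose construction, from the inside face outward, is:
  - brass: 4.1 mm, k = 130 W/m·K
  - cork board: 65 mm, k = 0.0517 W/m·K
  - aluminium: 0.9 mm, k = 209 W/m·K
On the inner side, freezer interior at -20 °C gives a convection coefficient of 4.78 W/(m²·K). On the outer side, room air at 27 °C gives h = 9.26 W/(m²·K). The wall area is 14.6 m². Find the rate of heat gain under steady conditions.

Q ≈ 436 W

Using the resistance-network approach (series):
R_inner film = 1/(h_i·A) = 1/(4.78×14.6) = 0.01433 K/W
R_brass = L/(kA) = 0.0041/(130×14.6) = 2.16×10^-6 K/W
R_cork board = L/(kA) = 0.065/(0.0517×14.6) = 0.08611 K/W
R_aluminium = L/(kA) = 0.0009/(209×14.6) = 2.949×10^-7 K/W
R_outer film = 1/(h_o·A) = 1/(9.26×14.6) = 0.007397 K/W
R_total = 0.1078 K/W
Q = ΔT / R_total = 47 / 0.1078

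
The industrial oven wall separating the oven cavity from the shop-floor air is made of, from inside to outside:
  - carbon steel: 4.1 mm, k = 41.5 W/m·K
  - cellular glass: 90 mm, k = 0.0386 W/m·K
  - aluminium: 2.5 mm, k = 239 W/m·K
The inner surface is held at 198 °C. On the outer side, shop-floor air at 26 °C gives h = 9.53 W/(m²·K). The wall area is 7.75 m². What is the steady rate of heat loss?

Using the resistance-network approach (series):
R_carbon steel = L/(kA) = 0.0041/(41.5×7.75) = 1.275×10^-5 K/W
R_cellular glass = L/(kA) = 0.09/(0.0386×7.75) = 0.3009 K/W
R_aluminium = L/(kA) = 0.0025/(239×7.75) = 1.35×10^-6 K/W
R_outer film = 1/(h_o·A) = 1/(9.53×7.75) = 0.01354 K/W
R_total = 0.3144 K/W
Q = ΔT / R_total = 172 / 0.3144

Q ≈ 547 W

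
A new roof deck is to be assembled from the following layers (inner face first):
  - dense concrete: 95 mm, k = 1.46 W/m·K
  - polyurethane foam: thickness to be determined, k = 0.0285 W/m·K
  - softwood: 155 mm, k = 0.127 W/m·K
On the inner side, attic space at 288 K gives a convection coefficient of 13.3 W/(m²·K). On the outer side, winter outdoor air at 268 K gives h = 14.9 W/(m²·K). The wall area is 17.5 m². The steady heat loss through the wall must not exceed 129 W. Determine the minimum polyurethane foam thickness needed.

L ≈ 36.6 mm

Thermal resistances in series:
R_inner film = 1/(h_i·A) = 1/(13.3×17.5) = 0.004296 K/W
R_dense concrete = L/(kA) = 0.095/(1.46×17.5) = 0.003718 K/W
R_softwood = L/(kA) = 0.155/(0.127×17.5) = 0.06974 K/W
R_outer film = 1/(h_o·A) = 1/(14.9×17.5) = 0.003835 K/W
Sum of the known resistances R_other = 0.08159 K/W
Required total resistance R_tot = ΔT/Q_allow = 20/129 = 0.155 K/W
R_polyurethane foam = R_tot − R_other = 0.07345 K/W
L = R·k·A = 0.07345×0.0285×17.5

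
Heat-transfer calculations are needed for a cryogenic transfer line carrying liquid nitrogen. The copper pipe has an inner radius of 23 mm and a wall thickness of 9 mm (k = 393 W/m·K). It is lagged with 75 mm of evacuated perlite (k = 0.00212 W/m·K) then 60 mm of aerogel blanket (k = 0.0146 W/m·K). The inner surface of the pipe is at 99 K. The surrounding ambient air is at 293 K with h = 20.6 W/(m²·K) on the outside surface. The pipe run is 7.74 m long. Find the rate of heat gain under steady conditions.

Q ≈ 15.7 W

Per-layer cylindrical resistances, series-summed:
R_copper pipe wall = ln(32/23)/(2π×393×7.74) = 1.728×10^-5 K/W
R_evacuated perlite = ln(107/32)/(2π×0.00212×7.74) = 11.71 K/W
R_aerogel blanket = ln(167/107)/(2π×0.0146×7.74) = 0.627 K/W
R_outer film = 1/(h_o·2πr_oL) = 1/(20.6×2π×0.167×7.74) = 0.005977 K/W
R_total = 12.34 K/W
Q = ΔT/R_total = 194/12.34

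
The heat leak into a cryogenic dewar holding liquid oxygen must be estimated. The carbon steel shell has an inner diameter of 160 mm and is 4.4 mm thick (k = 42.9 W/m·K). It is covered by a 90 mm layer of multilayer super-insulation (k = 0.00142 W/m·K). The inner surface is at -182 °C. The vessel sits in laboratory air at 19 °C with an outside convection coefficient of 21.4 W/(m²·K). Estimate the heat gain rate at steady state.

Radial (spherical) resistances in series:
R_carbon steel shell = (1/0.08 − 1/0.0844)/(4π×42.9) = 0.001209 K/W
R_multilayer super-insulation = (1/0.0844 − 1/0.1744)/(4π×0.00142) = 342.7 K/W
R_outer film = 1/(h·4πr_o²) = 1/(21.4×4π×0.1744²) = 0.1223 K/W
R_total = 342.8 K/W
Q = ΔT/R_total = 201/342.8

Q ≈ 0.586 W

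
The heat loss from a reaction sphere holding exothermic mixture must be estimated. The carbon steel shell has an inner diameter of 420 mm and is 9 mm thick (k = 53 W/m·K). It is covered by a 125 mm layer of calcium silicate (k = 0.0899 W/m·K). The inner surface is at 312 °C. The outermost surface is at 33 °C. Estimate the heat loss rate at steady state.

Q ≈ 190 W

For a spherical shell R = (1/r₁ − 1/r₂)/(4πk); film R = 1/(h·4πr²). In series:
R_carbon steel shell = (1/0.21 − 1/0.219)/(4π×53) = 2.938×10^-4 K/W
R_calcium silicate = (1/0.219 − 1/0.344)/(4π×0.0899) = 1.469 K/W
R_total = 1.469 K/W
Q = ΔT/R_total = 279/1.469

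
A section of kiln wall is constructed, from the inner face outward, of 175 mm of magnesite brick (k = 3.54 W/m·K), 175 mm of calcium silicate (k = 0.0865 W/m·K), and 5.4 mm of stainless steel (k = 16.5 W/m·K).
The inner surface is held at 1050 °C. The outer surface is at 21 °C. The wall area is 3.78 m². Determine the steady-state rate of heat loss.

Q ≈ 1880 W

Model the wall as resistances in series:
R_magnesite brick = L/(kA) = 0.175/(3.54×3.78) = 0.01308 K/W
R_calcium silicate = L/(kA) = 0.175/(0.0865×3.78) = 0.5352 K/W
R_stainless steel = L/(kA) = 0.0054/(16.5×3.78) = 8.658×10^-5 K/W
R_total = 0.5484 K/W
Q = ΔT / R_total = 1029 / 0.5484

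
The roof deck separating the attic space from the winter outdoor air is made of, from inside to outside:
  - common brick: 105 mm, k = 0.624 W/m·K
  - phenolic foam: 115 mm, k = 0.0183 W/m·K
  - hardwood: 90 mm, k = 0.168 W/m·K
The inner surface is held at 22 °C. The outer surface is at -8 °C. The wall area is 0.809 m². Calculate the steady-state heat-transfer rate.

Series thermal resistances:
R_common brick = L/(kA) = 0.105/(0.624×0.809) = 0.208 K/W
R_phenolic foam = L/(kA) = 0.115/(0.0183×0.809) = 7.768 K/W
R_hardwood = L/(kA) = 0.09/(0.168×0.809) = 0.6622 K/W
R_total = 8.638 K/W
Q = ΔT / R_total = 30 / 8.638

Q ≈ 3.47 W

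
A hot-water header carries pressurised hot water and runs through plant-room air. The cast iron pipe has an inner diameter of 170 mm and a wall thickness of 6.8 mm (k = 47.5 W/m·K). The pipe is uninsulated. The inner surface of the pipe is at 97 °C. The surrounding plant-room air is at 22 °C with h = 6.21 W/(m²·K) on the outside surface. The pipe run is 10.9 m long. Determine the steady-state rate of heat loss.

Q ≈ 2930 W

For a radial system each layer contributes R = ln(r_out/r_in)/(2πkL); films add R = 1/(hA).
R_cast iron pipe wall = ln(91.8/85)/(2π×47.5×10.9) = 2.366×10^-5 K/W
R_outer film = 1/(h_o·2πr_oL) = 1/(6.21×2π×0.0918×10.9) = 0.02561 K/W
R_total = 0.02564 K/W
Q = ΔT/R_total = 75/0.02564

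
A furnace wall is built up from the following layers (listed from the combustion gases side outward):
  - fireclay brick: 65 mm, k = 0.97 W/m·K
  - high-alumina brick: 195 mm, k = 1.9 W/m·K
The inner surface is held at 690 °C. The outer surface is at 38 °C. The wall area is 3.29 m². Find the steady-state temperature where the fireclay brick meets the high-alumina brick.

Using the resistance-network approach (series):
R_fireclay brick = L/(kA) = 0.065/(0.97×3.29) = 0.02037 K/W
R_high-alumina brick = L/(kA) = 0.195/(1.9×3.29) = 0.0312 K/W
R_total = 0.05156 K/W;  Q = ΔT/R_total = 652/0.05156 = 12640 W
T_interface = T_inner − Q·ΣR(inner→interface) = 690 − 12600×0.02037

T ≈ 432 °C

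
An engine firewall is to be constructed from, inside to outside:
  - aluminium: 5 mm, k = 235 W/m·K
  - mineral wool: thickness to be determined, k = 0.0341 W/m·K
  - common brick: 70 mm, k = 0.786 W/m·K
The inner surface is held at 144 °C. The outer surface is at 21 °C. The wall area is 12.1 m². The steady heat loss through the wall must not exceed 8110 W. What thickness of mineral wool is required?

Treating each layer as a thermal resistance in series:
R_aluminium = L/(kA) = 0.005/(235×12.1) = 1.758×10^-6 K/W
R_common brick = L/(kA) = 0.07/(0.786×12.1) = 0.00736 K/W
Sum of the known resistances R_other = 0.007362 K/W
Required total resistance R_tot = ΔT/Q_allow = 123/8110 = 0.01517 K/W
R_mineral wool = R_tot − R_other = 0.007804 K/W
L = R·k·A = 0.007804×0.0341×12.1

L ≈ 3.22 mm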